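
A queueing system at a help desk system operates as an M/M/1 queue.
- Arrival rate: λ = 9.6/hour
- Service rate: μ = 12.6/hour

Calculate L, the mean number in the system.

ρ = λ/μ = 9.6/12.6 = 0.7619
For M/M/1: L = λ/(μ-λ)
L = 9.6/(12.6-9.6) = 9.6/3.00
L = 3.2000 tickets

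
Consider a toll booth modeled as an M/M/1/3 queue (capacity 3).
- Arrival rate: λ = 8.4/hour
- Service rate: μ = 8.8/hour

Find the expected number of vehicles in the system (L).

ρ = λ/μ = 8.4/8.8 = 0.95455
P₀ = (1-ρ)/(1-ρ^(K+1)) = (1-0.95455)/(1-0.95455^4) = 0.04545/0.1698 = 0.2677
P_K = P₀×ρ^K = 0.2677 × 0.95455^3 = 0.2677 × 0.8698 = 0.2328
L = ρ[1 - (K+1)ρ^K + Kρ^(K+1)] / [(1-ρ)(1-ρ^(K+1))]
L = 0.95455 × (1 - 4×0.8697532 + 3×0.8302229) / ((1 - 0.95455) × (1 - 0.8302229)) = 1.4419 vehicles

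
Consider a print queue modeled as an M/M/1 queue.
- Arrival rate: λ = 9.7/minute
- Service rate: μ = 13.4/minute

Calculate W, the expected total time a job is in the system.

First, compute utilization: ρ = λ/μ = 9.7/13.4 = 0.7239
For M/M/1: W = 1/(μ-λ)
W = 1/(13.4-9.7) = 1/3.70
W = 0.2703 minutes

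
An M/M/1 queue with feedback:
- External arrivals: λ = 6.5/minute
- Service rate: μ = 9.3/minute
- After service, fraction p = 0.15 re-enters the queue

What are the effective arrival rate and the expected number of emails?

Effective arrival rate: λ_eff = λ/(1-p) = 6.5/(1-0.15) = 6.5/0.85 = 7.647059
ρ = λ_eff/μ = 7.647059/9.3 = 0.822264
L = ρ/(1-ρ) = 0.822264/(1-0.822264) = 4.6263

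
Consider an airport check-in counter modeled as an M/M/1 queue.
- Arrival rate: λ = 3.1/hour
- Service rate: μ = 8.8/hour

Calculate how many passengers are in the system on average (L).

ρ = λ/μ = 3.1/8.8 = 0.3523
For M/M/1: L = λ/(μ-λ)
L = 3.1/(8.8-3.1) = 3.1/5.70
L = 0.5439 passengers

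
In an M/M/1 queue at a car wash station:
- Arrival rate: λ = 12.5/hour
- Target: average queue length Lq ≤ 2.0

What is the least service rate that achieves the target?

For M/M/1: Lq = λ²/(μ(μ-λ))
Need Lq ≤ 2.0, i.e. μ(μ-λ) ≥ λ²/2.0
μ² - 12.5μ - 156.25/2.0 ≥ 0  →  μ² - 12.5μ - 78.1250 ≥ 0
Quadratic formula (positive root): μ = [λ + √(λ² + 4×78.1250)]/2
Discriminant: 156.25 + 4×78.1250 = 468.7500, √468.7500 = 21.6506
μ ≥ (12.5 + 21.6506)/2 = 17.0753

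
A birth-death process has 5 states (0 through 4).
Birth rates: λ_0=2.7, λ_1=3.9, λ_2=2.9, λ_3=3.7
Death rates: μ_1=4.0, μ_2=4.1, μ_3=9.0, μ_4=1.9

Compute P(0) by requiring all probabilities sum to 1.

Ratios P(n)/P(0) = (λ₀···λₙ₋₁)/(μ₁···μₙ):
P(1)/P(0) = (2.7)/(4.0) = 0.6750
P(2)/P(0) = (2.7×3.9)/(4.0×4.1) = 0.6421
P(3)/P(0) = (2.7×3.9×2.9)/(4.0×4.1×9.0) = 0.2069
P(4)/P(0) = (2.7×3.9×2.9×3.7)/(4.0×4.1×9.0×1.9) = 0.4029

Normalization: ∑ P(n) = 1
P(0) × (1.0000 + 0.6750 + 0.6421 + 0.2069 + 0.4029) = 1
P(0) × 2.9269 = 1
P(0) = 1/2.9269 = 0.3417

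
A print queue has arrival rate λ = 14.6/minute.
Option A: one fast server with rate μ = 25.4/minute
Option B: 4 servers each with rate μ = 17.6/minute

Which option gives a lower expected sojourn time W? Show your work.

Option A: single server μ = 25.4 (M/M/1)
  ρ_A = 14.6/25.4 = 0.5748
  W_A = 1/(μ-λ) = 1/(25.4-14.6) = 1/10.80 = 0.09259

Option B: 4 servers μ = 17.6 (M/M/4)
  ρ_B = λ/(cμ) = 14.6/(4×17.6) = 0.2074
  Offered load a = λ/μ = cρ = 14.6/17.6 = 0.8295
  P₀ = [ Σₙ₌₀^3 aⁿ/n! + a^4/(4!(1-ρ)) ]⁻¹
  Σ = a^0/0! + a^1/1! + a^2/2! + a^3/3! = 1.0000 + 0.82955 + 0.34407 + 0.095141 = 2.2688
  a^4/(4!(1-ρ)) = 0.4735/(24 × 0.7926) = 0.02489
  P₀ = 1/(2.2688 + 0.02489) = 0.4360
  Lq = P₀·a^4·ρ / (4!(1-ρ)²) = 0.4360 × 0.4735 × 0.2074 / (24 × 0.6282) = 0.002840
  Wq_B = Lq/λ = 0.002840/14.6 = 0.0001945
  W_B = Wq_B + 1/μ = 0.0001945 + 0.05682 = 0.05701

Since W_B = 0.05701 < W_A = 0.09259, Option B (multiple servers) has the shorter time in system.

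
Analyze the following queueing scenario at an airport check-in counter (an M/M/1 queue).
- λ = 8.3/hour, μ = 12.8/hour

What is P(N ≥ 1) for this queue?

ρ = λ/μ = 8.3/12.8 = 0.6484
P(N ≥ n) = ρⁿ
P(N ≥ 1) = 0.6484^1
P(N ≥ 1) = 0.6484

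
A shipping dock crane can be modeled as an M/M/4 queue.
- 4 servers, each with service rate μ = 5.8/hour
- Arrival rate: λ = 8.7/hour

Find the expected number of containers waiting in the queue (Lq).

Traffic intensity: ρ = λ/(cμ) = 8.7/(4×5.8) = 0.3750
Since ρ = 0.3750 < 1, system is stable.
Offered load a = λ/μ = cρ = 8.7/5.8 = 1.5000
P₀ = [ Σₙ₌₀^3 aⁿ/n! + a^4/(4!(1-ρ)) ]⁻¹
Σ = a^0/0! + a^1/1! + a^2/2! + a^3/3! = 1.0000 + 1.5000 + 1.1250 + 0.5625 = 4.1875
a^4/(4!(1-ρ)) = 5.0625/(24 × 0.6250) = 0.3375
P₀ = 1/(4.1875 + 0.3375) = 0.2210
Lq = P₀·a^4·ρ / (4!(1-ρ)²) = 0.22099 × 5.0625 × 0.37500 / (24 × 0.39062) = 0.04475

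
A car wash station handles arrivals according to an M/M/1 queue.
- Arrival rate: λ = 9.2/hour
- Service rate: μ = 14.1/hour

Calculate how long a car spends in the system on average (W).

First, compute utilization: ρ = λ/μ = 9.2/14.1 = 0.6525
For M/M/1: W = 1/(μ-λ)
W = 1/(14.1-9.2) = 1/4.90
W = 0.2041 hours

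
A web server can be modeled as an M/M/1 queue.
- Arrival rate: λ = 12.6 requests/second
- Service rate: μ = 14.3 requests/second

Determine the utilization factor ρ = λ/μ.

Server utilization: ρ = λ/μ
ρ = 12.6/14.3 = 0.8811
The server is busy 88.11% of the time.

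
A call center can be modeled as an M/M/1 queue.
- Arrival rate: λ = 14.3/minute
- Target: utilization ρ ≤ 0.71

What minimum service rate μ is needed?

ρ = λ/μ, so μ = λ/ρ
μ ≥ 14.3/0.71 = 20.1408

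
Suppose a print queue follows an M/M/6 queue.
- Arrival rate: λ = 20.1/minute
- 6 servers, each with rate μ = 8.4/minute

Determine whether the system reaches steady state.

Stability requires ρ = λ/(cμ) < 1
ρ = 20.1/(6 × 8.4) = 20.1/50.40 = 0.3988
Since 0.3988 < 1, the system is STABLE.
The servers are busy 39.88% of the time.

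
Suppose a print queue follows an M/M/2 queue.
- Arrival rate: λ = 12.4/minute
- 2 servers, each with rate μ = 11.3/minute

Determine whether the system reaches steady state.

Stability requires ρ = λ/(cμ) < 1
ρ = 12.4/(2 × 11.3) = 12.4/22.60 = 0.5487
Since 0.5487 < 1, the system is STABLE.
The servers are busy 54.87% of the time.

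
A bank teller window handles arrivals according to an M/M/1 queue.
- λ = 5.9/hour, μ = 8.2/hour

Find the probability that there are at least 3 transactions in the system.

ρ = λ/μ = 5.9/8.2 = 0.7195
P(N ≥ n) = ρⁿ
P(N ≥ 3) = 0.7195^3
P(N ≥ 3) = 0.3725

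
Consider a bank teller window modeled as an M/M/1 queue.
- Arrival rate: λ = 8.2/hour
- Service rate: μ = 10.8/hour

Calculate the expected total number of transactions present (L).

ρ = λ/μ = 8.2/10.8 = 0.7593
For M/M/1: L = λ/(μ-λ)
L = 8.2/(10.8-8.2) = 8.2/2.60
L = 3.1538 transactions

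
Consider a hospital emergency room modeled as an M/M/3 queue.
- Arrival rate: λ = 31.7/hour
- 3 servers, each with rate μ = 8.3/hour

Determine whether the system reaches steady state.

Stability requires ρ = λ/(cμ) < 1
ρ = 31.7/(3 × 8.3) = 31.7/24.90 = 1.2731
Since 1.2731 ≥ 1, the system is UNSTABLE.
Need c > λ/μ = 31.7/8.3 = 3.82.
Minimum servers needed: c = 4.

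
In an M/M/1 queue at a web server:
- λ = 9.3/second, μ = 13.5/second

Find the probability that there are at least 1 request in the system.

ρ = λ/μ = 9.3/13.5 = 0.6889
P(N ≥ n) = ρⁿ
P(N ≥ 1) = 0.6889^1
P(N ≥ 1) = 0.6889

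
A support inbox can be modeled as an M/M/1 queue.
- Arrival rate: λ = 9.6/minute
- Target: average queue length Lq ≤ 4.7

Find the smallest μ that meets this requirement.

For M/M/1: Lq = λ²/(μ(μ-λ))
Need Lq ≤ 4.7, i.e. μ(μ-λ) ≥ λ²/4.7
μ² - 9.6μ - 92.16/4.7 ≥ 0  →  μ² - 9.6μ - 19.6085 ≥ 0
Quadratic formula (positive root): μ = [λ + √(λ² + 4×19.6085)]/2
Discriminant: 92.16 + 4×19.6085 = 170.5940, √170.5940 = 13.0612
μ ≥ (9.6 + 13.0612)/2 = 11.3306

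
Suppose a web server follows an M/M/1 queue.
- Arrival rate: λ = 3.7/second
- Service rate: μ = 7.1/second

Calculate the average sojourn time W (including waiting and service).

First, compute utilization: ρ = λ/μ = 3.7/7.1 = 0.5211
For M/M/1: W = 1/(μ-λ)
W = 1/(7.1-3.7) = 1/3.40
W = 0.2941 seconds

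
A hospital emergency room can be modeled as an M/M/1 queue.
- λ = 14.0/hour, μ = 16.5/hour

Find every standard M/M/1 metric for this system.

Step 1: ρ = λ/μ = 14.0/16.5 = 0.8485
Step 2: L = λ/(μ-λ) = 14.0/2.50 = 5.6000
Step 3: Lq = λ²/(μ(μ-λ)) = 196.00/(16.5×2.50) = 4.7515
Step 4: W = 1/(μ-λ) = 1/2.50 = 0.4000
Step 5: Wq = λ/(μ(μ-λ)) = 14.0/(16.5×2.50) = 0.3394
Step 6: P(0) = 1-ρ = 0.1515
Verify: L = λW = 14.0×0.4000 = 5.6000 ✔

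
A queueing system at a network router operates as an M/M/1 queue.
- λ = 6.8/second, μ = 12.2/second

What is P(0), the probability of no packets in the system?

ρ = λ/μ = 6.8/12.2 = 0.5574
P(0) = 1 - ρ = 1 - 0.5574 = 0.4426
The server is idle 44.26% of the time.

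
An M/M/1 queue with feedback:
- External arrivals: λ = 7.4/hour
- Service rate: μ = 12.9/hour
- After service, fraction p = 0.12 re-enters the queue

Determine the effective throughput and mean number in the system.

Effective arrival rate: λ_eff = λ/(1-p) = 7.4/(1-0.12) = 7.4/0.88 = 8.4091
ρ = λ_eff/μ = 8.4091/12.9 = 0.65187
L = ρ/(1-ρ) = 0.65187/(1-0.65187) = 1.8725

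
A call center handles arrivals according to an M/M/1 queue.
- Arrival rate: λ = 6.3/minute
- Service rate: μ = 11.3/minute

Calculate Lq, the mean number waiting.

ρ = λ/μ = 6.3/11.3 = 0.5575
For M/M/1: Lq = λ²/(μ(μ-λ))
Lq = 39.69/(11.3 × 5.00)
Lq = 0.7025 calls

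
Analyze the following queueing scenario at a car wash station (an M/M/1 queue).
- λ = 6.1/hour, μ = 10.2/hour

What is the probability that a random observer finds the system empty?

ρ = λ/μ = 6.1/10.2 = 0.5980
P(0) = 1 - ρ = 1 - 0.5980 = 0.4020
The server is idle 40.20% of the time.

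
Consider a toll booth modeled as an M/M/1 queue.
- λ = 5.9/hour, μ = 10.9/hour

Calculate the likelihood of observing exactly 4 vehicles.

ρ = λ/μ = 5.9/10.9 = 0.5413
P(n) = (1-ρ)ρⁿ
P(4) = (1-0.5413) × 0.5413^4
P(4) = 0.4587 × 0.08585
P(4) = 0.03938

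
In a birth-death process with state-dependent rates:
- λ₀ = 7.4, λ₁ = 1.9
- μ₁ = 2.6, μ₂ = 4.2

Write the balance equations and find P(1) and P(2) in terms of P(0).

Balance equations:
State 0: λ₀P₀ = μ₁P₁ → P₁ = (λ₀/μ₁)P₀ = (7.4/2.6)P₀ = 2.8462P₀
State 1: P₂ = (λ₀λ₁)/(μ₁μ₂)P₀ = (7.4×1.9)/(2.6×4.2)P₀ = 1.2875P₀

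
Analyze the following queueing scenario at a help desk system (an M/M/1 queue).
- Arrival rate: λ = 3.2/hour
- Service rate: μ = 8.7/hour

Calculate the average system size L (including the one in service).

ρ = λ/μ = 3.2/8.7 = 0.3678
For M/M/1: L = λ/(μ-λ)
L = 3.2/(8.7-3.2) = 3.2/5.50
L = 0.5818 tickets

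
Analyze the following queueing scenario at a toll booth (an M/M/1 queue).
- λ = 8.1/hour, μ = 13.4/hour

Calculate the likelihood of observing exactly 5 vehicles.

ρ = λ/μ = 8.1/13.4 = 0.6045
P(n) = (1-ρ)ρⁿ
P(5) = (1-0.6045) × 0.6045^5
P(5) = 0.3955 × 0.08072
P(5) = 0.03192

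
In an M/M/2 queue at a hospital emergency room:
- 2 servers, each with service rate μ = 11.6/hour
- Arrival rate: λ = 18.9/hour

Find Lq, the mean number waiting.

Traffic intensity: ρ = λ/(cμ) = 18.9/(2×11.6) = 0.8147
Since ρ = 0.8147 < 1, system is stable.
Offered load a = λ/μ = cρ = 18.9/11.6 = 1.6293
P₀ = [ Σₙ₌₀^1 aⁿ/n! + a^2/(2!(1-ρ)) ]⁻¹
Σ = a^0/0! + a^1/1! = 1.0000 + 1.6293 = 2.6293
a^2/(2!(1-ρ)) = 2.65465/(2 × 0.185345) = 7.1614
P₀ = 1/(2.6293 + 7.1614) = 0.1021
Lq = P₀·a^2·ρ / (2!(1-ρ)²) = 0.102138 × 2.65465 × 0.814655 / (2 × 0.0343527) = 3.2150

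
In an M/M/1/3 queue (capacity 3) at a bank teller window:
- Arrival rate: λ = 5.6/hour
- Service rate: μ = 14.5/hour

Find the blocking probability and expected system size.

ρ = λ/μ = 5.6/14.5 = 0.3862
P₀ = (1-ρ)/(1-ρ^(K+1)) = (1-0.3862)/(1-0.3862^4) = 0.61380/0.97775 = 0.6278
P_K = P₀×ρ^K = 0.6278 × 0.3862^3 = 0.6278 × 0.05760 = 0.03616
Blocking probability P_3 = 0.03616 (3.62%)
L = ρ[1 - (K+1)ρ^K + Kρ^(K+1)] / [(1-ρ)(1-ρ^(K+1))]
L = 0.3862 × (1 - 4×0.05760 + 3×0.02225) / ((1 - 0.3862) × (1 - 0.02225)) = 0.5382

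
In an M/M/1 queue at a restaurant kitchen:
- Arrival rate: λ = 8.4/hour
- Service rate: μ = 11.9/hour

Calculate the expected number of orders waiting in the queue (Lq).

ρ = λ/μ = 8.4/11.9 = 0.7059
For M/M/1: Lq = λ²/(μ(μ-λ))
Lq = 70.56/(11.9 × 3.50)
Lq = 1.6941 orders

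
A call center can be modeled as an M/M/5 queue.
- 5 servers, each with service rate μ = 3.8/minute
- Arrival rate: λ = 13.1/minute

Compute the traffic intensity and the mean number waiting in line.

Traffic intensity: ρ = λ/(cμ) = 13.1/(5×3.8) = 0.6895
Since ρ = 0.6895 < 1, system is stable.
Offered load a = λ/μ = cρ = 13.1/3.8 = 3.4474
P₀ = [ Σₙ₌₀^4 aⁿ/n! + a^5/(5!(1-ρ)) ]⁻¹
Σ = a^0/0! + a^1/1! + a^2/2! + a^3/3! + a^4/4! = 1.00000 + 3.44737 + 5.94217 + 6.82829 + 5.88491 = 23.1027
a^5/(5!(1-ρ)) = 486.8986/(120 × 0.310526) = 13.0665
P₀ = 1/(23.1027 + 13.0665) = 0.02765
Lq = P₀·a^5·ρ / (5!(1-ρ)²) = 0.027648 × 486.8986 × 0.68947 / (120 × 0.096427) = 0.8021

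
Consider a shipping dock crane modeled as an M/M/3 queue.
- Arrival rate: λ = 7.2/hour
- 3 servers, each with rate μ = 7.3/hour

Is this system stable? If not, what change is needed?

Stability requires ρ = λ/(cμ) < 1
ρ = 7.2/(3 × 7.3) = 7.2/21.90 = 0.3288
Since 0.3288 < 1, the system is STABLE.
The servers are busy 32.88% of the time.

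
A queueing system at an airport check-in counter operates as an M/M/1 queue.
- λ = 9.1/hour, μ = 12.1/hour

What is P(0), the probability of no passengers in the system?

ρ = λ/μ = 9.1/12.1 = 0.7521
P(0) = 1 - ρ = 1 - 0.7521 = 0.2479
The server is idle 24.79% of the time.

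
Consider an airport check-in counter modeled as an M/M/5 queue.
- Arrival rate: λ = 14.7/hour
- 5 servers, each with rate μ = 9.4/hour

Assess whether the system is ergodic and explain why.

Stability requires ρ = λ/(cμ) < 1
ρ = 14.7/(5 × 9.4) = 14.7/47.00 = 0.3128
Since 0.3128 < 1, the system is STABLE.
The servers are busy 31.28% of the time.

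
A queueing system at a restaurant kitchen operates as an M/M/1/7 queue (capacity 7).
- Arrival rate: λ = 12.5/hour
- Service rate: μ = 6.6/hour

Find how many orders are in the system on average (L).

ρ = λ/μ = 12.5/6.6 = 1.89394
P₀ = (1-ρ)/(1-ρ^(K+1)) = (1-1.89394)/(1-1.89394^8) = -0.89394/-164.5502 = 0.005433
P_K = P₀×ρ^K = 0.005433 × 1.89394^7 = 0.005433 × 87.4105 = 0.4749
L = ρ[1 - (K+1)ρ^K + Kρ^(K+1)] / [(1-ρ)(1-ρ^(K+1))]
L = 1.89394 × (1 - 8×87.4105 + 7×165.5502) / ((1 - 1.89394) × (1 - 165.5502)) = 5.9300 orders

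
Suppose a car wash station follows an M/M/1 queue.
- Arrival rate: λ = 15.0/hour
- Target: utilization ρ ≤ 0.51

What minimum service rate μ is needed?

ρ = λ/μ, so μ = λ/ρ
μ ≥ 15.0/0.51 = 29.4118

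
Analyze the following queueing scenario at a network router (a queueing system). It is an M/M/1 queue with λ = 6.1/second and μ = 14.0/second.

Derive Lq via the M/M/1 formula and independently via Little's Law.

Method 1 (direct): Lq = λ²/(μ(μ-λ)) = 37.21/(14.0 × 7.90) = 0.3364

Method 2 (Little's Law):
W = 1/(μ-λ) = 1/7.90 = 0.12658
Wq = W - 1/μ = 0.12658 - 0.071429 = 0.05515
Lq = λWq = 6.1 × 0.05515 = 0.3364 ✔ (matches Method 1)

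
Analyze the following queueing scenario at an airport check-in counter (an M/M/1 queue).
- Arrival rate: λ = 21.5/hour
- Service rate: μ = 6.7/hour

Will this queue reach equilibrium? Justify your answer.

Stability requires ρ = λ/(cμ) < 1
ρ = 21.5/(1 × 6.7) = 21.5/6.70 = 3.2090
Since 3.2090 ≥ 1, the system is UNSTABLE.
Queue grows without bound. Need μ > λ = 21.5.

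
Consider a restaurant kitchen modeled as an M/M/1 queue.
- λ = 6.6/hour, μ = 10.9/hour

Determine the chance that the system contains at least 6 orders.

ρ = λ/μ = 6.6/10.9 = 0.6055
P(N ≥ n) = ρⁿ
P(N ≥ 6) = 0.6055^6
P(N ≥ 6) = 0.04928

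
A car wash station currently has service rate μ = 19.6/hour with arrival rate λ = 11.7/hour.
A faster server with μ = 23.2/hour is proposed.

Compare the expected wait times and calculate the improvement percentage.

System 1: ρ₁ = 11.7/19.6 = 0.5969, W₁ = 1/(19.6-11.7) = 0.12658
System 2: ρ₂ = 11.7/23.2 = 0.5043, W₂ = 1/(23.2-11.7) = 0.086957
Improvement: (W₁-W₂)/W₁ = (0.12658-0.086957)/0.12658 = 31.30%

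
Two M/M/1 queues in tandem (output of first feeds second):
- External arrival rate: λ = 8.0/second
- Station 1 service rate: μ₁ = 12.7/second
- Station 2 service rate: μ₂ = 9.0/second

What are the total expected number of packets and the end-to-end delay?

By Jackson's theorem, each station behaves as independent M/M/1.
Station 1: ρ₁ = 8.0/12.7 = 0.6299, L₁ = ρ₁/(1-ρ₁) = λ/(μ₁-λ) = 8.0/4.70 = 1.7021
Station 2: ρ₂ = 8.0/9.0 = 0.8889, L₂ = ρ₂/(1-ρ₂) = λ/(μ₂-λ) = 8.0/1.00 = 8.0000
Total: L = L₁ + L₂ = 1.7021 + 8.0000 = 9.7021
W = L/λ = 9.7021/8.0 = 1.2128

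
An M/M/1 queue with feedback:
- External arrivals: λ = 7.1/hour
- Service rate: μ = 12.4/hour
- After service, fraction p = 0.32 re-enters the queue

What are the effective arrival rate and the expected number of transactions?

Effective arrival rate: λ_eff = λ/(1-p) = 7.1/(1-0.32) = 7.1/0.68 = 10.4412
ρ = λ_eff/μ = 10.4412/12.4 = 0.84203
L = ρ/(1-ρ) = 0.84203/(1-0.84203) = 5.3303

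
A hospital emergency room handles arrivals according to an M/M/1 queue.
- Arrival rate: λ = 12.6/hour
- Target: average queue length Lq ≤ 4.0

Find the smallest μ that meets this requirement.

For M/M/1: Lq = λ²/(μ(μ-λ))
Need Lq ≤ 4.0, i.e. μ(μ-λ) ≥ λ²/4.0
μ² - 12.6μ - 158.76/4.0 ≥ 0  →  μ² - 12.6μ - 39.6900 ≥ 0
Quadratic formula (positive root): μ = [λ + √(λ² + 4×39.6900)]/2
Discriminant: 158.76 + 4×39.6900 = 317.5200, √317.5200 = 17.81909
μ ≥ (12.6 + 17.81909)/2 = 15.2095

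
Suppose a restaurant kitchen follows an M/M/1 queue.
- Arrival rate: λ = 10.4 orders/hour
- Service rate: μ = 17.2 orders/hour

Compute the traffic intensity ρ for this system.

Server utilization: ρ = λ/μ
ρ = 10.4/17.2 = 0.6047
The server is busy 60.47% of the time.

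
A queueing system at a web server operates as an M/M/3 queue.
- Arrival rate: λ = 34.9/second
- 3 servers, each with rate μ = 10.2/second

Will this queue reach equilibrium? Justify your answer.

Stability requires ρ = λ/(cμ) < 1
ρ = 34.9/(3 × 10.2) = 34.9/30.60 = 1.1405
Since 1.1405 ≥ 1, the system is UNSTABLE.
Need c > λ/μ = 34.9/10.2 = 3.42.
Minimum servers needed: c = 4.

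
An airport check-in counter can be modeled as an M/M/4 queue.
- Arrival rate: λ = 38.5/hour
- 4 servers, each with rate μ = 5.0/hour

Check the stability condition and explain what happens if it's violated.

Stability requires ρ = λ/(cμ) < 1
ρ = 38.5/(4 × 5.0) = 38.5/20.00 = 1.9250
Since 1.9250 ≥ 1, the system is UNSTABLE.
Need c > λ/μ = 38.5/5.0 = 7.70.
Minimum servers needed: c = 8.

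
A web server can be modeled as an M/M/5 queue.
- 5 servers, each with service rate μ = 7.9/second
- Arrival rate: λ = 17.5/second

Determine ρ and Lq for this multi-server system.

Traffic intensity: ρ = λ/(cμ) = 17.5/(5×7.9) = 0.4430
Since ρ = 0.4430 < 1, system is stable.
Offered load a = λ/μ = cρ = 17.5/7.9 = 2.2152
P₀ = [ Σₙ₌₀^4 aⁿ/n! + a^5/(5!(1-ρ)) ]⁻¹
Σ = a^0/0! + a^1/1! + a^2/2! + a^3/3! + a^4/4! = 1.0000 + 2.2152 + 2.4535 + 1.8117 + 1.0033 = 8.4837
a^5/(5!(1-ρ)) = 53.3402/(120 × 0.55696) = 0.7981
P₀ = 1/(8.4837 + 0.7981) = 0.1077
Lq = P₀·a^5·ρ / (5!(1-ρ)²) = 0.10774 × 53.3402 × 0.44304 / (120 × 0.31021) = 0.06840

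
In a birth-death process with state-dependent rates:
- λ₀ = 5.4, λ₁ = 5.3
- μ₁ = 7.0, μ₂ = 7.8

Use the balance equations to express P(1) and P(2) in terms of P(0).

Balance equations:
State 0: λ₀P₀ = μ₁P₁ → P₁ = (λ₀/μ₁)P₀ = (5.4/7.0)P₀ = 0.7714P₀
State 1: P₂ = (λ₀λ₁)/(μ₁μ₂)P₀ = (5.4×5.3)/(7.0×7.8)P₀ = 0.5242P₀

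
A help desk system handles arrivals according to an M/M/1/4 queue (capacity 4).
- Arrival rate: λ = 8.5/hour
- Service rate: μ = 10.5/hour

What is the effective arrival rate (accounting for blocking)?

ρ = λ/μ = 8.5/10.5 = 0.8095
P₀ = (1-ρ)/(1-ρ^(K+1)) = (1-0.8095)/(1-0.8095^5) = 0.1905/0.6524 = 0.2920
P_K = P₀×ρ^K = 0.2920 × 0.8095^4 = 0.2920 × 0.4294 = 0.1254
λ_eff = λ(1-P_K) = 8.5 × (1 - 0.1254) = 8.5 × 0.8746 = 7.4341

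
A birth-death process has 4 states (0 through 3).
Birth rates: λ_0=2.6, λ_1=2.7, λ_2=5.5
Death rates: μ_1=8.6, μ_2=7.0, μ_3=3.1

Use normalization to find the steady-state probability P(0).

Ratios P(n)/P(0) = (λ₀···λₙ₋₁)/(μ₁···μₙ):
P(1)/P(0) = (2.6)/(8.6) = 0.3023
P(2)/P(0) = (2.6×2.7)/(8.6×7.0) = 0.1166
P(3)/P(0) = (2.6×2.7×5.5)/(8.6×7.0×3.1) = 0.2069

Normalization: ∑ P(n) = 1
P(0) × (1.0000 + 0.3023 + 0.1166 + 0.2069) = 1
P(0) × 1.6258 = 1
P(0) = 1/1.6258 = 0.6151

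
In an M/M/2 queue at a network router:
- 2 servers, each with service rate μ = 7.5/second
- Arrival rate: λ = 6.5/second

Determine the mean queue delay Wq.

Traffic intensity: ρ = λ/(cμ) = 6.5/(2×7.5) = 0.4333
Since ρ = 0.4333 < 1, system is stable.
Offered load a = λ/μ = cρ = 6.5/7.5 = 0.8667
P₀ = [ Σₙ₌₀^1 aⁿ/n! + a^2/(2!(1-ρ)) ]⁻¹
Σ = a^0/0! + a^1/1! = 1.0000 + 0.8667 = 1.8667
a^2/(2!(1-ρ)) = 0.7511/(2 × 0.5667) = 0.6627
P₀ = 1/(1.8667 + 0.66275) = 0.3953
Lq = P₀·a^2·ρ / (2!(1-ρ)²) = 0.39535 × 0.75111 × 0.43333 / (2 × 0.32111) = 0.2004
Wq = Lq/λ = 0.2004/6.5 = 0.03083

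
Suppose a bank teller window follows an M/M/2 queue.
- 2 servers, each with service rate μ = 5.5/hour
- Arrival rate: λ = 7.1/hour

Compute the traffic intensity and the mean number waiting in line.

Traffic intensity: ρ = λ/(cμ) = 7.1/(2×5.5) = 0.6455
Since ρ = 0.6455 < 1, system is stable.
Offered load a = λ/μ = cρ = 7.1/5.5 = 1.2909
P₀ = [ Σₙ₌₀^1 aⁿ/n! + a^2/(2!(1-ρ)) ]⁻¹
Σ = a^0/0! + a^1/1! = 1.0000 + 1.2909 = 2.2909
a^2/(2!(1-ρ)) = 1.66645/(2 × 0.354545) = 2.3501
P₀ = 1/(2.2909 + 2.3501) = 0.2155
Lq = P₀·a^2·ρ / (2!(1-ρ)²) = 0.21547 × 1.6664 × 0.64545 / (2 × 0.12570) = 0.9219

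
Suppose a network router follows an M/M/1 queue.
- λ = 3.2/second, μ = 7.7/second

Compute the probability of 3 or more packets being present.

ρ = λ/μ = 3.2/7.7 = 0.4156
P(N ≥ n) = ρⁿ
P(N ≥ 3) = 0.4156^3
P(N ≥ 3) = 0.07178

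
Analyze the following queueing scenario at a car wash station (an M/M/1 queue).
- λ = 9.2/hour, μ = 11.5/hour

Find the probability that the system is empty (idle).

ρ = λ/μ = 9.2/11.5 = 0.8000
P(0) = 1 - ρ = 1 - 0.8000 = 0.2000
The server is idle 20.00% of the time.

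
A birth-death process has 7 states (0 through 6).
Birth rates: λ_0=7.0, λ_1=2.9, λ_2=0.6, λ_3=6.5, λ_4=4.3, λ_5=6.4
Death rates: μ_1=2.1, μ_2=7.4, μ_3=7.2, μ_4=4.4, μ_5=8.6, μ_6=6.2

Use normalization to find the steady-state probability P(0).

Ratios P(n)/P(0) = (λ₀···λₙ₋₁)/(μ₁···μₙ):
P(1)/P(0) = (7.0)/(2.1) = 3.3333
P(2)/P(0) = (7.0×2.9)/(2.1×7.4) = 1.3063
P(3)/P(0) = (7.0×2.9×0.6)/(2.1×7.4×7.2) = 0.1089
P(4)/P(0) = (7.0×2.9×0.6×6.5)/(2.1×7.4×7.2×4.4) = 0.1608
P(5)/P(0) = (7.0×2.9×0.6×6.5×4.3)/(2.1×7.4×7.2×4.4×8.6) = 0.08041
P(6)/P(0) = (7.0×2.9×0.6×6.5×4.3×6.4)/(2.1×7.4×7.2×4.4×8.6×6.2) = 0.08300

Normalization: ∑ P(n) = 1
P(0) × (1.0000 + 3.3333 + 1.3063 + 0.1089 + 0.1608 + 0.08041 + 0.08300) = 1
P(0) × 6.0727 = 1
P(0) = 1/6.0727 = 0.1647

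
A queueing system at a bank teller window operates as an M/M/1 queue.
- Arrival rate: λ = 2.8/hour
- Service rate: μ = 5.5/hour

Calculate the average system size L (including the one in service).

ρ = λ/μ = 2.8/5.5 = 0.5091
For M/M/1: L = λ/(μ-λ)
L = 2.8/(5.5-2.8) = 2.8/2.70
L = 1.0370 transactions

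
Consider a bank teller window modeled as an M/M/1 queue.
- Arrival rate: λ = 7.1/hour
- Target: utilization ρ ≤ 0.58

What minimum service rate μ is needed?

ρ = λ/μ, so μ = λ/ρ
μ ≥ 7.1/0.58 = 12.2414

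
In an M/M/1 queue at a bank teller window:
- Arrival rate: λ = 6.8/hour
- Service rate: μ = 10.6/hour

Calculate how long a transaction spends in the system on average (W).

First, compute utilization: ρ = λ/μ = 6.8/10.6 = 0.6415
For M/M/1: W = 1/(μ-λ)
W = 1/(10.6-6.8) = 1/3.80
W = 0.2632 hours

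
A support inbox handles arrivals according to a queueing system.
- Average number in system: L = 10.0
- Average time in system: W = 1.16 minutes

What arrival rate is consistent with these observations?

Little's Law: L = λW, so λ = L/W
λ = 10.0/1.16 = 8.6207 emails/minute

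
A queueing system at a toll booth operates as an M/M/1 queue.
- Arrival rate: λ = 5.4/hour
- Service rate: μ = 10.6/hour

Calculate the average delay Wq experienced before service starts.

First, compute utilization: ρ = λ/μ = 5.4/10.6 = 0.5094
For M/M/1: Wq = λ/(μ(μ-λ))
Wq = 5.4/(10.6 × (10.6-5.4))
Wq = 5.4/(10.6 × 5.20)
Wq = 0.09797 hours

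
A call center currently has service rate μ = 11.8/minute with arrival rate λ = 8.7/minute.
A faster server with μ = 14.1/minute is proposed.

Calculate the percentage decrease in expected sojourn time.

System 1: ρ₁ = 8.7/11.8 = 0.7373, W₁ = 1/(11.8-8.7) = 0.3226
System 2: ρ₂ = 8.7/14.1 = 0.6170, W₂ = 1/(14.1-8.7) = 0.1852
Improvement: (W₁-W₂)/W₁ = (0.3226-0.1852)/0.3226 = 42.59%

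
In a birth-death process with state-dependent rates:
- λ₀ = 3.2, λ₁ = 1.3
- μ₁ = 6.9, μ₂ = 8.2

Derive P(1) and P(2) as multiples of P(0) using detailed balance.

Balance equations:
State 0: λ₀P₀ = μ₁P₁ → P₁ = (λ₀/μ₁)P₀ = (3.2/6.9)P₀ = 0.4638P₀
State 1: P₂ = (λ₀λ₁)/(μ₁μ₂)P₀ = (3.2×1.3)/(6.9×8.2)P₀ = 0.07352P₀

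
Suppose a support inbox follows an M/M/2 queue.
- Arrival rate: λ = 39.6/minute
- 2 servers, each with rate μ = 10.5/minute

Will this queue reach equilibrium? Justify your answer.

Stability requires ρ = λ/(cμ) < 1
ρ = 39.6/(2 × 10.5) = 39.6/21.00 = 1.8857
Since 1.8857 ≥ 1, the system is UNSTABLE.
Need c > λ/μ = 39.6/10.5 = 3.77.
Minimum servers needed: c = 4.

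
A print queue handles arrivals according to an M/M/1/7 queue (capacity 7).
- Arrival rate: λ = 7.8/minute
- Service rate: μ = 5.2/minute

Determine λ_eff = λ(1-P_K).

ρ = λ/μ = 7.8/5.2 = 1.5000
P₀ = (1-ρ)/(1-ρ^(K+1)) = (1-1.5000)/(1-1.5000^8) = -0.5000/-24.6289 = 0.02030
P_K = P₀×ρ^K = 0.020301 × 1.5000^7 = 0.020301 × 17.0859 = 0.3469
λ_eff = λ(1-P_K) = 7.8 × (1 - 0.34687) = 7.8 × 0.65313 = 5.0944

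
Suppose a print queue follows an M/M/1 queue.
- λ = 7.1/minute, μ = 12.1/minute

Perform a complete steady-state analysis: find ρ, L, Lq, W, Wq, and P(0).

Step 1: ρ = λ/μ = 7.1/12.1 = 0.5868
Step 2: L = λ/(μ-λ) = 7.1/5.00 = 1.4200
Step 3: Lq = λ²/(μ(μ-λ)) = 50.41/(12.1×5.00) = 0.8332
Step 4: W = 1/(μ-λ) = 1/5.00 = 0.2000
Step 5: Wq = λ/(μ(μ-λ)) = 7.1/(12.1×5.00) = 0.1174
Step 6: P(0) = 1-ρ = 0.4132
Verify: L = λW = 7.1×0.2000 = 1.4200 ✔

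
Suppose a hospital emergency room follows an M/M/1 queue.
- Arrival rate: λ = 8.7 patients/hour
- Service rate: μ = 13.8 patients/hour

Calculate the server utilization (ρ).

Server utilization: ρ = λ/μ
ρ = 8.7/13.8 = 0.6304
The server is busy 63.04% of the time.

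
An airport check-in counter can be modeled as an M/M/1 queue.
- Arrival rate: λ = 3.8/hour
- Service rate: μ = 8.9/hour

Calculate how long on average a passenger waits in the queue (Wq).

First, compute utilization: ρ = λ/μ = 3.8/8.9 = 0.4270
For M/M/1: Wq = λ/(μ(μ-λ))
Wq = 3.8/(8.9 × (8.9-3.8))
Wq = 3.8/(8.9 × 5.10)
Wq = 0.08372 hours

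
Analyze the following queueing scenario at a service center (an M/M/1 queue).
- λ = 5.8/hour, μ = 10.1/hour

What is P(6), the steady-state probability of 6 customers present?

ρ = λ/μ = 5.8/10.1 = 0.5743
P(n) = (1-ρ)ρⁿ
P(6) = (1-0.5743) × 0.5743^6
P(6) = 0.4257 × 0.03588
P(6) = 0.01527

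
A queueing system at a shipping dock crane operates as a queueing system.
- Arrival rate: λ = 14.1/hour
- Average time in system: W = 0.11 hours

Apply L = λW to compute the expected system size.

Little's Law: L = λW
L = 14.1 × 0.11 = 1.5510 containers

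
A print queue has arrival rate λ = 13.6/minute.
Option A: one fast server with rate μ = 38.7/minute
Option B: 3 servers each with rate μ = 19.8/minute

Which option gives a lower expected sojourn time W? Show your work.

Option A: single server μ = 38.7 (M/M/1)
  ρ_A = 13.6/38.7 = 0.3514
  W_A = 1/(μ-λ) = 1/(38.7-13.6) = 1/25.10 = 0.03984

Option B: 3 servers μ = 19.8 (M/M/3)
  ρ_B = λ/(cμ) = 13.6/(3×19.8) = 0.2290
  Offered load a = λ/μ = cρ = 13.6/19.8 = 0.6869
  P₀ = [ Σₙ₌₀^2 aⁿ/n! + a^3/(3!(1-ρ)) ]⁻¹
  Σ = a^0/0! + a^1/1! + a^2/2! = 1.0000 + 0.6869 + 0.2359 = 1.9228
  a^3/(3!(1-ρ)) = 0.32406/(6 × 0.77104) = 0.07005
  P₀ = 1/(1.9228 + 0.07005) = 0.5018
  Lq = P₀·a^3·ρ / (3!(1-ρ)²) = 0.5018 × 0.3241 × 0.2290 / (6 × 0.5945) = 0.01044
  Wq_B = Lq/λ = 0.01043755/13.6 = 0.00076747
  W_B = Wq_B + 1/μ = 0.00076747 + 0.050505 = 0.05127

Since W_A = 0.03984 < W_B = 0.05127, Option A (single fast server) has the shorter time in system.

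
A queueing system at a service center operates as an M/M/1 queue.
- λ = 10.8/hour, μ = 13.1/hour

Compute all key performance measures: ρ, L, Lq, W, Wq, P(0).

Step 1: ρ = λ/μ = 10.8/13.1 = 0.8244
Step 2: L = λ/(μ-λ) = 10.8/2.30 = 4.6957
Step 3: Lq = λ²/(μ(μ-λ)) = 116.64/(13.1×2.30) = 3.8712
Step 4: W = 1/(μ-λ) = 1/2.30 = 0.434783
Step 5: Wq = λ/(μ(μ-λ)) = 10.8/(13.1×2.30) = 0.3584
Step 6: P(0) = 1-ρ = 0.1756
Verify: L = λW = 10.8×0.434783 = 4.6957 ✔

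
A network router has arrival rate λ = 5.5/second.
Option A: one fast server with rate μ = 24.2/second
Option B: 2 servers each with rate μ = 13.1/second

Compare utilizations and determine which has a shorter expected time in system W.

Option A: single server μ = 24.2 (M/M/1)
  ρ_A = 5.5/24.2 = 0.2273
  W_A = 1/(μ-λ) = 1/(24.2-5.5) = 1/18.70 = 0.05348

Option B: 2 servers μ = 13.1 (M/M/2)
  ρ_B = λ/(cμ) = 5.5/(2×13.1) = 0.2099
  Offered load a = λ/μ = cρ = 5.5/13.1 = 0.4198
  P₀ = [ Σₙ₌₀^1 aⁿ/n! + a^2/(2!(1-ρ)) ]⁻¹
  Σ = a^0/0! + a^1/1! = 1.0000 + 0.4198 = 1.4198
  a^2/(2!(1-ρ)) = 0.1763/(2 × 0.7901) = 0.1116
  P₀ = 1/(1.4198 + 0.1116) = 0.6530
  Lq = P₀·a^2·ρ / (2!(1-ρ)²) = 0.65300 × 0.17627 × 0.20992 / (2 × 0.62422) = 0.01935
  Wq_B = Lq/λ = 0.0193547/5.5 = 0.0035190
  W_B = Wq_B + 1/μ = 0.0035190 + 0.076336 = 0.07985

Since W_A = 0.05348 < W_B = 0.07985, Option A (single fast server) has the shorter time in system.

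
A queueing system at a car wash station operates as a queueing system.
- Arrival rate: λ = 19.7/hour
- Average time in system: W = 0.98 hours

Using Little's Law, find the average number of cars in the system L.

Little's Law: L = λW
L = 19.7 × 0.98 = 19.3060 cars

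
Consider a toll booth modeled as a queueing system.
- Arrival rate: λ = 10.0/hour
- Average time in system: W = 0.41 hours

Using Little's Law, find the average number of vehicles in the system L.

Little's Law: L = λW
L = 10.0 × 0.41 = 4.1000 vehicles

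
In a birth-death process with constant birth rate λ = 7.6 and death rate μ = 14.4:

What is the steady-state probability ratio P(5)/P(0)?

For constant rates: P(n)/P(0) = (λ/μ)^n
P(5)/P(0) = (7.6/14.4)^5 = 0.52778^5 = 0.04095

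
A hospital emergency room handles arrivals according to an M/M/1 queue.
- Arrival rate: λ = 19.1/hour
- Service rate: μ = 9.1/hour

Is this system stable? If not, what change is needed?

Stability requires ρ = λ/(cμ) < 1
ρ = 19.1/(1 × 9.1) = 19.1/9.10 = 2.0989
Since 2.0989 ≥ 1, the system is UNSTABLE.
Queue grows without bound. Need μ > λ = 19.1.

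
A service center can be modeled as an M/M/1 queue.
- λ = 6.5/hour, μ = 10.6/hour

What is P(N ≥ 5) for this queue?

ρ = λ/μ = 6.5/10.6 = 0.6132
P(N ≥ n) = ρⁿ
P(N ≥ 5) = 0.6132^5
P(N ≥ 5) = 0.08670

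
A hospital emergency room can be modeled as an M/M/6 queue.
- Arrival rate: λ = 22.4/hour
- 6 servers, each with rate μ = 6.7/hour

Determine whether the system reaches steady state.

Stability requires ρ = λ/(cμ) < 1
ρ = 22.4/(6 × 6.7) = 22.4/40.20 = 0.5572
Since 0.5572 < 1, the system is STABLE.
The servers are busy 55.72% of the time.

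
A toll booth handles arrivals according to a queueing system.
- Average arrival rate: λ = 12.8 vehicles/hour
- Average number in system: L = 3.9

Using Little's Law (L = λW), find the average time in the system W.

Little's Law: L = λW, so W = L/λ
W = 3.9/12.8 = 0.3047 hours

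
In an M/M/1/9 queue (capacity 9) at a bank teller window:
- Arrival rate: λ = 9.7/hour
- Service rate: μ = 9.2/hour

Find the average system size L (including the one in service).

ρ = λ/μ = 9.7/9.2 = 1.054348
P₀ = (1-ρ)/(1-ρ^(K+1)) = (1-1.054348)/(1-1.054348^10) = -0.05435/-0.6976 = 0.07791
P_K = P₀×ρ^K = 0.07791 × 1.054348^9 = 0.07791 × 1.6101 = 0.1254
L = ρ[1 - (K+1)ρ^K + Kρ^(K+1)] / [(1-ρ)(1-ρ^(K+1))]
L = 1.054348 × (1 - 10×1.6101110 + 9×1.6976173) / ((1 - 1.054348) × (1 - 1.6976173)) = 4.9346 transactions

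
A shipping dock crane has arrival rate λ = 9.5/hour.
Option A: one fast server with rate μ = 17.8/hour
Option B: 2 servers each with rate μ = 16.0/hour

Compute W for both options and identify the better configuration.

Option A: single server μ = 17.8 (M/M/1)
  ρ_A = 9.5/17.8 = 0.5337
  W_A = 1/(μ-λ) = 1/(17.8-9.5) = 1/8.30 = 0.1205

Option B: 2 servers μ = 16.0 (M/M/2)
  ρ_B = λ/(cμ) = 9.5/(2×16.0) = 0.2969
  Offered load a = λ/μ = cρ = 9.5/16.0 = 0.5938
  P₀ = [ Σₙ₌₀^1 aⁿ/n! + a^2/(2!(1-ρ)) ]⁻¹
  Σ = a^0/0! + a^1/1! = 1.0000 + 0.5938 = 1.5938
  a^2/(2!(1-ρ)) = 0.3525/(2 × 0.7031) = 0.2507
  P₀ = 1/(1.5938 + 0.2507) = 0.5422
  Lq = P₀·a^2·ρ / (2!(1-ρ)²) = 0.5422 × 0.3525 × 0.2969 / (2 × 0.4944) = 0.05739
  Wq_B = Lq/λ = 0.05739/9.5 = 0.006041
  W_B = Wq_B + 1/μ = 0.006041 + 0.06250 = 0.06854

Since W_B = 0.06854 < W_A = 0.1205, Option B (multiple servers) has the shorter time in system.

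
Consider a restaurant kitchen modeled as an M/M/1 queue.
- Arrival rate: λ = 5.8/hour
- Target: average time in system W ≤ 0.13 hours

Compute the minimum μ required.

For M/M/1: W = 1/(μ-λ)
Need W ≤ 0.13, so 1/(μ-λ) ≤ 0.13
μ - λ ≥ 1/0.13 = 7.6923
μ ≥ 5.8 + 7.6923 = 13.4923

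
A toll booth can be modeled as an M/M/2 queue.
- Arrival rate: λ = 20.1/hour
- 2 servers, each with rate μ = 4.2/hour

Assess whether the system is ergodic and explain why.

Stability requires ρ = λ/(cμ) < 1
ρ = 20.1/(2 × 4.2) = 20.1/8.40 = 2.3929
Since 2.3929 ≥ 1, the system is UNSTABLE.
Need c > λ/μ = 20.1/4.2 = 4.79.
Minimum servers needed: c = 5.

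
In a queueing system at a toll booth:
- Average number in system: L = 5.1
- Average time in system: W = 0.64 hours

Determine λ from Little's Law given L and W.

Little's Law: L = λW, so λ = L/W
λ = 5.1/0.64 = 7.9687 vehicles/hour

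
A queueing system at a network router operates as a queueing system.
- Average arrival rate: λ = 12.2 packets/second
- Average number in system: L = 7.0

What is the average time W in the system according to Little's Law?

Little's Law: L = λW, so W = L/λ
W = 7.0/12.2 = 0.5738 seconds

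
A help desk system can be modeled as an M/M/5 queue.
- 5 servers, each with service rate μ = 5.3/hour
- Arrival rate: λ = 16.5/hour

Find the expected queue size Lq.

Traffic intensity: ρ = λ/(cμ) = 16.5/(5×5.3) = 0.6226
Since ρ = 0.6226 < 1, system is stable.
Offered load a = λ/μ = cρ = 16.5/5.3 = 3.1132
P₀ = [ Σₙ₌₀^4 aⁿ/n! + a^5/(5!(1-ρ)) ]⁻¹
Σ = a^0/0! + a^1/1! + a^2/2! + a^3/3! + a^4/4! = 1.0000 + 3.1132 + 4.8460 + 5.0289 + 3.9140 = 17.9021
a^5/(5!(1-ρ)) = 292.4424/(120 × 0.37736) = 6.4581
P₀ = 1/(17.9021 + 6.4581) = 0.04105
Lq = P₀·a^5·ρ / (5!(1-ρ)²) = 0.04105 × 292.4424 × 0.6226 / (120 × 0.1424) = 0.4374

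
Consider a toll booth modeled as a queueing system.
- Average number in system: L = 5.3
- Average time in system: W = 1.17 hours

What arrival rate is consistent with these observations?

Little's Law: L = λW, so λ = L/W
λ = 5.3/1.17 = 4.5299 vehicles/hour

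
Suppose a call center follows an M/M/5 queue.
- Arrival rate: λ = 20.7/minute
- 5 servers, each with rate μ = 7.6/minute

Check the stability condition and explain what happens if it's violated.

Stability requires ρ = λ/(cμ) < 1
ρ = 20.7/(5 × 7.6) = 20.7/38.00 = 0.5447
Since 0.5447 < 1, the system is STABLE.
The servers are busy 54.47% of the time.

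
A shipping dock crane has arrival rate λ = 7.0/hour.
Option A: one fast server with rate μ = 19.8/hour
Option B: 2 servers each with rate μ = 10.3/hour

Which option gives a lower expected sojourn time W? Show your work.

Option A: single server μ = 19.8 (M/M/1)
  ρ_A = 7.0/19.8 = 0.3535
  W_A = 1/(μ-λ) = 1/(19.8-7.0) = 1/12.80 = 0.07812

Option B: 2 servers μ = 10.3 (M/M/2)
  ρ_B = λ/(cμ) = 7.0/(2×10.3) = 0.3398
  Offered load a = λ/μ = cρ = 7.0/10.3 = 0.6796
  P₀ = [ Σₙ₌₀^1 aⁿ/n! + a^2/(2!(1-ρ)) ]⁻¹
  Σ = a^0/0! + a^1/1! = 1.0000 + 0.6796 = 1.6796
  a^2/(2!(1-ρ)) = 0.4619/(2 × 0.6602) = 0.3498
  P₀ = 1/(1.6796 + 0.3498) = 0.4928
  Lq = P₀·a^2·ρ / (2!(1-ρ)²) = 0.4928 × 0.4619 × 0.3398 / (2 × 0.4359) = 0.08872
  Wq_B = Lq/λ = 0.08872/7.0 = 0.01267
  W_B = Wq_B + 1/μ = 0.01267 + 0.09709 = 0.1098

Since W_A = 0.07812 < W_B = 0.1098, Option A (single fast server) has the shorter time in system.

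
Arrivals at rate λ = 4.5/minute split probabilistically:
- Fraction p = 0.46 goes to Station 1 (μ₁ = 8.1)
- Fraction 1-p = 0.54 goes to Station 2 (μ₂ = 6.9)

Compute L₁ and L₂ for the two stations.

Effective rates: λ₁ = 4.5×0.46 = 2.07, λ₂ = 4.5×0.54 = 2.43
Station 1: ρ₁ = 2.07/8.1 = 0.25556, L₁ = ρ₁/(1-ρ₁) = 0.25556/(1-0.25556) = 0.3433
Station 2: ρ₂ = 2.43/6.9 = 0.35217, L₂ = ρ₂/(1-ρ₂) = 0.35217/(1-0.35217) = 0.5436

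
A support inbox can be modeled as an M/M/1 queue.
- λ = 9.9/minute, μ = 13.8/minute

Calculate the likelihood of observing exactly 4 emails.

ρ = λ/μ = 9.9/13.8 = 0.7174
P(n) = (1-ρ)ρⁿ
P(4) = (1-0.7174) × 0.7174^4
P(4) = 0.282600 × 0.264878
P(4) = 0.07485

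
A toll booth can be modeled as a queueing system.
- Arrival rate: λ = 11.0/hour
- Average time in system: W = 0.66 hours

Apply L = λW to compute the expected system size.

Little's Law: L = λW
L = 11.0 × 0.66 = 7.2600 vehicles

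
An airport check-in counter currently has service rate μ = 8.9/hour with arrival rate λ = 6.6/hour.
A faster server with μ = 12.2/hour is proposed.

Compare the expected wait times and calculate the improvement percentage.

System 1: ρ₁ = 6.6/8.9 = 0.7416, W₁ = 1/(8.9-6.6) = 0.43478
System 2: ρ₂ = 6.6/12.2 = 0.5410, W₂ = 1/(12.2-6.6) = 0.17857
Improvement: (W₁-W₂)/W₁ = (0.43478-0.17857)/0.43478 = 58.93%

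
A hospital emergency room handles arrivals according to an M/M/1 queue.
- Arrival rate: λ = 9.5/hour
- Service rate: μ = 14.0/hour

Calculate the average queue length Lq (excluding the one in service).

ρ = λ/μ = 9.5/14.0 = 0.6786
For M/M/1: Lq = λ²/(μ(μ-λ))
Lq = 90.25/(14.0 × 4.50)
Lq = 1.4325 patients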